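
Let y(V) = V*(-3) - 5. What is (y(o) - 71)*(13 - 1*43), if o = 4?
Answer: 2640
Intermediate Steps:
y(V) = -5 - 3*V (y(V) = -3*V - 5 = -5 - 3*V)
(y(o) - 71)*(13 - 1*43) = ((-5 - 3*4) - 71)*(13 - 1*43) = ((-5 - 12) - 71)*(13 - 43) = (-17 - 71)*(-30) = -88*(-30) = 2640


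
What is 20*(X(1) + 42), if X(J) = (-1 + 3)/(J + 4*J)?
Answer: 848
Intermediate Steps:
X(J) = 2/(5*J) (X(J) = 2/((5*J)) = 2*(1/(5*J)) = 2/(5*J))
20*(X(1) + 42) = 20*((⅖)/1 + 42) = 20*((⅖)*1 + 42) = 20*(⅖ + 42) = 20*(212/5) = 848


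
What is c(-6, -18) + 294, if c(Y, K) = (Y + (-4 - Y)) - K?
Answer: 308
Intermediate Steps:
c(Y, K) = -4 - K
c(-6, -18) + 294 = (-4 - 1*(-18)) + 294 = (-4 + 18) + 294 = 14 + 294 = 308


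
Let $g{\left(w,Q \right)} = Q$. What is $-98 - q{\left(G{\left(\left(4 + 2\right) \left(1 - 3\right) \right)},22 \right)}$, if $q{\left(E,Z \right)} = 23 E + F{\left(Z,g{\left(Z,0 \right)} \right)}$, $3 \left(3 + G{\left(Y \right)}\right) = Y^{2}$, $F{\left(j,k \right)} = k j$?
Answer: $-1133$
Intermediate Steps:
$F{\left(j,k \right)} = j k$
$G{\left(Y \right)} = -3 + \frac{Y^{2}}{3}$
$q{\left(E,Z \right)} = 23 E$ ($q{\left(E,Z \right)} = 23 E + Z 0 = 23 E + 0 = 23 E$)
$-98 - q{\left(G{\left(\left(4 + 2\right) \left(1 - 3\right) \right)},22 \right)} = -98 - 23 \left(-3 + \frac{\left(\left(4 + 2\right) \left(1 - 3\right)\right)^{2}}{3}\right) = -98 - 23 \left(-3 + \frac{\left(6 \left(-2\right)\right)^{2}}{3}\right) = -98 - 23 \left(-3 + \frac{\left(-12\right)^{2}}{3}\right) = -98 - 23 \left(-3 + \frac{1}{3} \cdot 144\right) = -98 - 23 \left(-3 + 48\right) = -98 - 23 \cdot 45 = -98 - 1035 = -1133$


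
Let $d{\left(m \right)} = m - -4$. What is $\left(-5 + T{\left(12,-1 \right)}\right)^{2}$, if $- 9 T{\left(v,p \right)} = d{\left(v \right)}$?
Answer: $\frac{3721}{81} \approx 45.938$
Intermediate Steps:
$d{\left(m \right)} = 4 + m$ ($d{\left(m \right)} = m + 4 = 4 + m$)
$T{\left(v,p \right)} = - \frac{4}{9} - \frac{v}{9}$ ($T{\left(v,p \right)} = - \frac{4 + v}{9} = - \frac{4}{9} - \frac{v}{9}$)
$\left(-5 + T{\left(12,-1 \right)}\right)^{2} = \left(-5 - \frac{16}{9}\right)^{2} = \left(- \frac{61}{9}\right)^{2} = \frac{3721}{81}$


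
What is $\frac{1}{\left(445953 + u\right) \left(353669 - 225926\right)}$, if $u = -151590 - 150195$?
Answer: $\frac{1}{18416452824} \approx 5.4299 \cdot 10^{-11}$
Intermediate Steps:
$u = -301785$
$\frac{1}{\left(445953 + u\right) \left(353669 - 225926\right)} = \frac{1}{\left(445953 - 301785\right) \left(353669 - 225926\right)} = \frac{1}{144168 \cdot 127743} = \frac{1}{18416452824}$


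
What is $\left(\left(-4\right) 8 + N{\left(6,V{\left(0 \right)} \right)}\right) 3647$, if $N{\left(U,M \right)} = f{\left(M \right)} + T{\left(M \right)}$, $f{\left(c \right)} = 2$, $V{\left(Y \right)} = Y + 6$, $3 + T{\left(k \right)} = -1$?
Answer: $-123998$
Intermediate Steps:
$T{\left(k \right)} = -4$ ($T{\left(k \right)} = -3 - 1 = -4$)
$V{\left(Y \right)} = 6 + Y$
$N{\left(U,M \right)} = -2$ ($N{\left(U,M \right)} = 2 - 4 = -2$)
$\left(\left(-4\right) 8 + N{\left(6,V{\left(0 \right)} \right)}\right) 3647 = \left(\left(-4\right) 8 - 2\right) 3647 = \left(-32 - 2\right) 3647 = \left(-34\right) 3647 = -123998$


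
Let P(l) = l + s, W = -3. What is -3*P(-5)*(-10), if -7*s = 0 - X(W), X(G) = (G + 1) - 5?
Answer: -180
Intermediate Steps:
X(G) = -4 + G (X(G) = (1 + G) - 5 = -4 + G)
s = -1 (s = -(0 - (-4 - 3))/7 = -(0 - 1*(-7))/7 = -(0 + 7)/7 = -1/7*7 = -1)
P(l) = -1 + l (P(l) = l - 1 = -1 + l)
-3*P(-5)*(-10) = -3*(-1 - 5)*(-10) = -3*(-6)*(-10) = 18*(-10) = -180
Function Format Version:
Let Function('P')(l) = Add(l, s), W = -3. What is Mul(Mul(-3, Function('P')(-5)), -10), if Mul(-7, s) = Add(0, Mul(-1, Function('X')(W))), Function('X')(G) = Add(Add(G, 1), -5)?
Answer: -180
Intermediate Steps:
Function('X')(G) = Add(-4, G) (Function('X')(G) = Add(Add(1, G), -5) = Add(-4, G))
s = -1 (s = Mul(Rational(-1, 7), Add(0, Mul(-1, Add(-4, -3)))) = Mul(Rational(-1, 7), Add(0, Mul(-1, -7))) = Mul(Rational(-1, 7), Add(0, 7)) = Mul(Rational(-1, 7), 7) = -1)
Function('P')(l) = Add(-1, l) (Function('P')(l) = Add(l, -1) = Add(-1, l))
Mul(Mul(-3, Function('P')(-5)), -10) = Mul(Mul(-3, Add(-1, -5)), -10) = Mul(Mul(-3, -6), -10) = Mul(18, -10) = -180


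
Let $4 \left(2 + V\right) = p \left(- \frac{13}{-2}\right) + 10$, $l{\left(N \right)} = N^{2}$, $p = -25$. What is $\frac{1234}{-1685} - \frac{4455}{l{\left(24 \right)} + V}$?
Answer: $- \frac{21781186}{2407865} \approx -9.0459$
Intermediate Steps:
$V = - \frac{321}{8}$ ($V = -2 + \frac{- 25 \left(- \frac{13}{-2}\right) + 10}{4} = -2 + \frac{- 25 \left(\left(-13\right) \left(- \frac{1}{2}\right)\right) + 10}{4} = -2 + \frac{\left(-25\right) \frac{13}{2} + 10}{4} = -2 + \frac{- \frac{325}{2} + 10}{4} = -2 + \frac{1}{4} \left(- \frac{305}{2}\right) = -2 - \frac{305}{8} = - \frac{321}{8} \approx -40.125$)
$\frac{1234}{-1685} - \frac{4455}{l{\left(24 \right)} + V} = \frac{1234}{-1685} - \frac{4455}{24^{2} - \frac{321}{8}} = 1234 \left(- \frac{1}{1685}\right) - \frac{4455}{576 - \frac{321}{8}} = - \frac{1234}{1685} - \frac{4455}{\frac{4287}{8}} = - \frac{1234}{1685} - \frac{11880}{1429} = - \frac{21781186}{2407865}$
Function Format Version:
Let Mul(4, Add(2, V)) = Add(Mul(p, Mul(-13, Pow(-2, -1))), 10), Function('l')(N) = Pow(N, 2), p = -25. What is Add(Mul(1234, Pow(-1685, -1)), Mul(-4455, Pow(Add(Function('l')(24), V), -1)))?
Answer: Rational(-21781186, 2407865) ≈ -9.0459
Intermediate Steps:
V = Rational(-321, 8) (V = Add(-2, Mul(Rational(1, 4), Add(Mul(-25, Mul(-13, Pow(-2, -1))), 10))) = Add(-2, Mul(Rational(1, 4), Add(Mul(-25, Mul(-13, Rational(-1, 2))), 10))) = Add(-2, Mul(Rational(1, 4), Add(Mul(-25, Rational(13, 2)), 10))) = Add(-2, Mul(Rational(1, 4), Add(Rational(-325, 2), 10))) = Add(-2, Mul(Rational(1, 4), Rational(-305, 2))) = Add(-2, Rational(-305, 8)) = Rational(-321, 8) ≈ -40.125)
Add(Mul(1234, Pow(-1685, -1)), Mul(-4455, Pow(Add(Function('l')(24), V), -1))) = Add(Mul(1234, Pow(-1685, -1)), Mul(-4455, Pow(Add(Pow(24, 2), Rational(-321, 8)), -1))) = Add(Mul(1234, Rational(-1, 1685)), Mul(-4455, Pow(Add(576, Rational(-321, 8)), -1))) = Add(Rational(-1234, 1685), Mul(-4455, Pow(Rational(4287, 8), -1))) = Add(Rational(-1234, 1685), Mul(-4455, Rational(8, 4287))) = Add(Rational(-1234, 1685), Rational(-11880, 1429)) = Rational(-21781186, 2407865)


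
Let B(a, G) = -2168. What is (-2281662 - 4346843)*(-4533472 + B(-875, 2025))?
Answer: 30064512418200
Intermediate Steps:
(-2281662 - 4346843)*(-4533472 + B(-875, 2025)) = (-2281662 - 4346843)*(-4533472 - 2168) = -6628505*(-4535640) = 30064512418200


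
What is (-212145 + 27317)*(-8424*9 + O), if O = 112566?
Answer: -6792429000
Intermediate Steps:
(-212145 + 27317)*(-8424*9 + O) = (-212145 + 27317)*(-8424*9 + 112566) = -184828*(-75816 + 112566) = -184828*36750 = -6792429000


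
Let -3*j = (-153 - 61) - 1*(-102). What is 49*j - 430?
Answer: 4198/3 ≈ 1399.3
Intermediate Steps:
j = 112/3 (j = -((-153 - 61) - 1*(-102))/3 = -(-214 + 102)/3 = -⅓*(-112) = 112/3 ≈ 37.333)
49*j - 430 = 49*(112/3) - 430 = 5488/3 - 430 = 4198/3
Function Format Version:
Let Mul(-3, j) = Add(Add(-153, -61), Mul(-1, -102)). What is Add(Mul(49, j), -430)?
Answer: Rational(4198, 3) ≈ 1399.3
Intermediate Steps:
j = Rational(112, 3) (j = Mul(Rational(-1, 3), Add(Add(-153, -61), Mul(-1, -102))) = Mul(Rational(-1, 3), Add(-214, 102)) = Mul(Rational(-1, 3), -112) = Rational(112, 3) ≈ 37.333)
Add(Mul(49, j), -430) = Add(Mul(49, Rational(112, 3)), -430) = Add(Rational(5488, 3), -430) = Rational(4198, 3)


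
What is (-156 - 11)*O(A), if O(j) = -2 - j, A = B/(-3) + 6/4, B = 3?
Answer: 835/2 ≈ 417.50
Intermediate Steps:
A = 1/2 (A = 3/(-3) + 6/4 = 3*(-1/3) + 6*(1/4) = -1 + 3/2 = 1/2 ≈ 0.50000)
(-156 - 11)*O(A) = (-156 - 11)*(-2 - 1*1/2) = -167*(-2 - 1/2) = -167*(-5/2) = 835/2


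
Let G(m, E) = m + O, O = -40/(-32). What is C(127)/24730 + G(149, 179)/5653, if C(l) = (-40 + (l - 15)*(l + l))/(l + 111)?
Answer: 1044922859/33272088220 ≈ 0.031405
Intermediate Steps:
O = 5/4 (O = -40*(-1/32) = 5/4 ≈ 1.2500)
G(m, E) = 5/4 + m (G(m, E) = m + 5/4 = 5/4 + m)
C(l) = (-40 + 2*l*(-15 + l))/(111 + l) (C(l) = (-40 + (-15 + l)*(2*l))/(111 + l) = (-40 + 2*l*(-15 + l))/(111 + l))
C(127)/24730 + G(149, 179)/5653 = (2*(-20 + 127² - 15*127)/(111 + 127))/24730 + (5/4 + 149)/5653 = (2*(-20 + 16129 - 1905)/238)*(1/24730) + (601/4)*(1/5653) = (2*(1/238)*14204)*(1/24730) + 601/22612 = (14204/119)*(1/24730) + 601/22612 = 7102/1471435 + 601/22612 = 1044922859/33272088220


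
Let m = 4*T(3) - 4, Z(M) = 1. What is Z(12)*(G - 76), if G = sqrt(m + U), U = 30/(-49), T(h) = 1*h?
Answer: -76 + sqrt(362)/7 ≈ -73.282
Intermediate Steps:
T(h) = h
U = -30/49 (U = 30*(-1/49) = -30/49 ≈ -0.61224)
m = 8 (m = 4*3 - 4 = 12 - 4 = 8)
G = sqrt(362)/7 (G = sqrt(8 - 30/49) = sqrt(362/49) = sqrt(362)/7 ≈ 2.7180)
Z(12)*(G - 76) = 1*(sqrt(362)/7 - 76) = 1*(-76 + sqrt(362)/7) = -76 + sqrt(362)/7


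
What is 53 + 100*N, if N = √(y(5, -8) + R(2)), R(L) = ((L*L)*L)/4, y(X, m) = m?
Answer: 53 + 100*I*√6 ≈ 53.0 + 244.95*I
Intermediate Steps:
R(L) = L³/4 (R(L) = (L²*L)*(¼) = L³*(¼) = L³/4)
N = I*√6 (N = √(-8 + (¼)*2³) = √(-8 + (¼)*8) = √(-8 + 2) = √(-6) = I*√6 ≈ 2.4495*I)
53 + 100*N = 53 + 100*(I*√6) = 53 + 100*I*√6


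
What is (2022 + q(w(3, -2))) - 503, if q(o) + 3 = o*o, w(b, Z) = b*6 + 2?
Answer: 1916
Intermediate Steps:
w(b, Z) = 2 + 6*b (w(b, Z) = 6*b + 2 = 2 + 6*b)
q(o) = -3 + o² (q(o) = -3 + o*o = -3 + o²)
(2022 + q(w(3, -2))) - 503 = (2022 + (-3 + (2 + 6*3)²)) - 503 = (2022 + (-3 + (2 + 18)²)) - 503 = (2022 + (-3 + 20²)) - 503 = (2022 + (-3 + 400)) - 503 = (2022 + 397) - 503 = 2419 - 503 = 1916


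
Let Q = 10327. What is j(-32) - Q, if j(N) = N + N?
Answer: -10391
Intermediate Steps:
j(N) = 2*N
j(-32) - Q = 2*(-32) - 1*10327 = -64 - 10327 = -10391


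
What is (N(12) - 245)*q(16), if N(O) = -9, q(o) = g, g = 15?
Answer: -3810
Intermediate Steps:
q(o) = 15
(N(12) - 245)*q(16) = (-9 - 245)*15 = -254*15 = -3810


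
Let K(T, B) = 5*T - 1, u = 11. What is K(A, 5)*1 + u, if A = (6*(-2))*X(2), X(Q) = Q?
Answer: -110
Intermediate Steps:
A = -24 (A = (6*(-2))*2 = -12*2 = -24)
K(T, B) = -1 + 5*T
K(A, 5)*1 + u = (-1 + 5*(-24))*1 + 11 = (-1 - 120)*1 + 11 = -121*1 + 11 = -121 + 11 = -110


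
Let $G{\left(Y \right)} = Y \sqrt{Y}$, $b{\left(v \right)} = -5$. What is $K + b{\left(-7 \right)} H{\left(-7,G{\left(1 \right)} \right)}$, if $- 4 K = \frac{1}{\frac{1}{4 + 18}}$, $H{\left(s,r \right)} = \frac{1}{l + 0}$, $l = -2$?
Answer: $-3$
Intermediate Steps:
$G{\left(Y \right)} = Y^{\frac{3}{2}}$
$H{\left(s,r \right)} = - \frac{1}{2}$ ($H{\left(s,r \right)} = \frac{1}{-2 + 0} = \frac{1}{-2} = - \frac{1}{2}$)
$K = - \frac{11}{2}$ ($K = - \frac{1}{4 \frac{1}{4 + 18}} = - \frac{1}{4 \cdot \frac{1}{22}} = - \frac{\frac{1}{\frac{1}{22}}}{4} = \left(- \frac{1}{4}\right) 22 = - \frac{11}{2} \approx -5.5$)
$K + b{\left(-7 \right)} H{\left(-7,G{\left(1 \right)} \right)} = - \frac{11}{2} - - \frac{5}{2} = - \frac{11}{2} + \frac{5}{2} = -3$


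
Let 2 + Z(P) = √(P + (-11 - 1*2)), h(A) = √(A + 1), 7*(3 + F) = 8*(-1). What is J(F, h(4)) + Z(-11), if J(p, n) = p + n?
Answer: -43/7 + √5 + 2*I*√6 ≈ -3.9068 + 4.899*I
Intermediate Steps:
F = -29/7 (F = -3 + (8*(-1))/7 = -3 + (⅐)*(-8) = -3 - 8/7 = -29/7 ≈ -4.1429)
h(A) = √(1 + A)
J(p, n) = n + p
Z(P) = -2 + √(-13 + P) (Z(P) = -2 + √(P + (-11 - 1*2)) = -2 + √(P + (-11 - 2)) = -2 + √(P - 13) = -2 + √(-13 + P))
J(F, h(4)) + Z(-11) = (√(1 + 4) - 29/7) + (-2 + √(-13 - 11)) = (√5 - 29/7) + (-2 + √(-24)) = (-29/7 + √5) + (-2 + 2*I*√6) = -43/7 + √5 + 2*I*√6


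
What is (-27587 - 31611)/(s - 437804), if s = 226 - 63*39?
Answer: 59198/440035 ≈ 0.13453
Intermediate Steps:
s = -2231 (s = 226 - 2457 = -2231)
(-27587 - 31611)/(s - 437804) = (-27587 - 31611)/(-2231 - 437804) = -59198/(-440035) = -59198*(-1/440035) = 59198/440035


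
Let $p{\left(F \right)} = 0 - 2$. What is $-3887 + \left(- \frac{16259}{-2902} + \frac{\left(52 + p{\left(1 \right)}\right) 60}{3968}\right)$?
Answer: $- \frac{2792881995}{719696} \approx -3880.6$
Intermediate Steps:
$p{\left(F \right)} = -2$
$-3887 + \left(- \frac{16259}{-2902} + \frac{\left(52 + p{\left(1 \right)}\right) 60}{3968}\right) = -3887 + \left(- \frac{16259}{-2902} + \frac{\left(52 - 2\right) 60}{3968}\right) = -3887 + \left(\left(-16259\right) \left(- \frac{1}{2902}\right) + 50 \cdot 60 \cdot \frac{1}{3968}\right) = -3887 + \left(\frac{16259}{2902} + 3000 \cdot \frac{1}{3968}\right) = -3887 + \left(\frac{16259}{2902} + \frac{375}{496}\right) = -3887 + \frac{4576357}{719696} = - \frac{2792881995}{719696}$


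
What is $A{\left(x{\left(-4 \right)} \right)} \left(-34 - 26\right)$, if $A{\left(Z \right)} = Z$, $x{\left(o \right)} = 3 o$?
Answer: $720$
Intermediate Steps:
$A{\left(x{\left(-4 \right)} \right)} \left(-34 - 26\right) = 3 \left(-4\right) \left(-34 - 26\right) = \left(-12\right) \left(-60\right) = 720$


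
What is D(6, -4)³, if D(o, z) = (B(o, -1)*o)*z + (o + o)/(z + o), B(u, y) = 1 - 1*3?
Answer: 157464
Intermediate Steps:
B(u, y) = -2 (B(u, y) = 1 - 3 = -2)
D(o, z) = -2*o*z + 2*o/(o + z) (D(o, z) = (-2*o)*z + (o + o)/(z + o) = -2*o*z + (2*o)/(o + z) = -2*o*z + 2*o/(o + z))
D(6, -4)³ = (2*6*(1 - 1*(-4)² - 1*6*(-4))/(6 - 4))³ = (2*6*(1 - 1*16 + 24)/2)³ = (2*6*(½)*(1 - 16 + 24))³ = (2*6*(½)*9)³ = 54³ = 157464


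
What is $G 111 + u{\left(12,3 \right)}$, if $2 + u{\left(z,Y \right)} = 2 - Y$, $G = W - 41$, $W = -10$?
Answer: $-5664$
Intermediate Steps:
$G = -51$ ($G = -10 - 41 = -51$)
$u{\left(z,Y \right)} = - Y$ ($u{\left(z,Y \right)} = -2 - \left(-2 + Y\right) = - Y$)
$G 111 + u{\left(12,3 \right)} = \left(-51\right) 111 - 3 = -5661 - 3 = -5664$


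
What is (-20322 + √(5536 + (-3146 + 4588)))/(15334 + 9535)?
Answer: -20322/24869 + √6978/24869 ≈ -0.81380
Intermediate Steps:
(-20322 + √(5536 + (-3146 + 4588)))/(15334 + 9535) = (-20322 + √(5536 + 1442))/24869 = (-20322 + √6978)*(1/24869) = -20322/24869 + √6978/24869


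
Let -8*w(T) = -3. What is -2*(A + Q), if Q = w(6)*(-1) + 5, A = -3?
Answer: -13/4 ≈ -3.2500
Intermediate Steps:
w(T) = 3/8 (w(T) = -1/8*(-3) = 3/8)
Q = 37/8 (Q = (3/8)*(-1) + 5 = -3/8 + 5 = 37/8 ≈ 4.6250)
-2*(A + Q) = -2*(-3 + 37/8) = -2*13/8 = -13/4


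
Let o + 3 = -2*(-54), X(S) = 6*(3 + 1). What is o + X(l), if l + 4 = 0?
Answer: 129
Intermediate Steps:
l = -4 (l = -4 + 0 = -4)
X(S) = 24 (X(S) = 6*4 = 24)
o = 105 (o = -3 - 2*(-54) = -3 + 108 = 105)
o + X(l) = 105 + 24 = 129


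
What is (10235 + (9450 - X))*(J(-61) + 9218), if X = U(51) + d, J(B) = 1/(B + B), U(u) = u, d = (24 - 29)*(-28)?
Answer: 10961427465/61 ≈ 1.7970e+8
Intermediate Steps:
d = 140 (d = -5*(-28) = 140)
J(B) = 1/(2*B)
X = 191 (X = 51 + 140 = 191)
(10235 + (9450 - X))*(J(-61) + 9218) = (10235 + (9450 - 1*191))*((½)/(-61) + 9218) = (10235 + (9450 - 191))*((½)*(-1/61) + 9218) = (10235 + 9259)*(-1/122 + 9218) = 19494*(1124595/122) = 10961427465/61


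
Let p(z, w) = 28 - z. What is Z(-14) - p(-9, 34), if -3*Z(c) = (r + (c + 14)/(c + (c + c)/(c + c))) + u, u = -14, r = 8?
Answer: -35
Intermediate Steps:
Z(c) = 2 - (14 + c)/(3*(1 + c)) (Z(c) = -((8 + (c + 14)/(c + (c + c)/(c + c))) - 14)/3 = -((8 + (14 + c)/(c + (2*c)/((2*c)))) - 14)/3 = -((8 + (14 + c)/(c + (2*c)*(1/(2*c)))) - 14)/3 = -((8 + (14 + c)/(c + 1)) - 14)/3 = -((8 + (14 + c)/(1 + c)) - 14)/3 = -(-6 + (14 + c)/(1 + c))/3 = 2 - (14 + c)/(3*(1 + c)))
Z(-14) - p(-9, 34) = (-8 + 5*(-14))/(3*(1 - 14)) - (28 - 1*(-9)) = (⅓)*(-8 - 70)/(-13) - (28 + 9) = (⅓)*(-1/13)*(-78) - 1*37 = 2 - 37 = -35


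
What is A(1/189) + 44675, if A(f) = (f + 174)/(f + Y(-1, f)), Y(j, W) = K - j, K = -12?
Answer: 92801763/2078 ≈ 44659.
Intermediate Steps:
Y(j, W) = -12 - j
A(f) = (174 + f)/(-11 + f) (A(f) = (f + 174)/(f + (-12 - 1*(-1))) = (174 + f)/(f + (-12 + 1)) = (174 + f)/(f - 11) = (174 + f)/(-11 + f))
A(1/189) + 44675 = (174 + 1/189)/(-11 + 1/189) + 44675 = (32887/189)/(-2078/189) + 44675 = -189/2078*32887/189 + 44675 = -32887/2078 + 44675 = 92801763/2078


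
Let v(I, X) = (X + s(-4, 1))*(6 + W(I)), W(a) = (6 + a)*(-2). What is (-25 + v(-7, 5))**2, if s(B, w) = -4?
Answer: 289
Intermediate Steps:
W(a) = -12 - 2*a
v(I, X) = (-6 - 2*I)*(-4 + X) (v(I, X) = (X - 4)*(6 + (-12 - 2*I)) = (-4 + X)*(-6 - 2*I) = (-6 - 2*I)*(-4 + X))
(-25 + v(-7, 5))**2 = (-25 + (24 - 6*5 + 8*(-7) - 2*(-7)*5))**2 = (-25 + (24 - 30 - 56 + 70))**2 = (-25 + 8)**2 = (-17)**2 = 289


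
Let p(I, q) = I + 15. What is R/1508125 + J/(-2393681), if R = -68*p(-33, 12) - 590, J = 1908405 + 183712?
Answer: -3153656356871/3609970158125 ≈ -0.87360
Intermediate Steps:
p(I, q) = 15 + I
J = 2092117
R = 634 (R = -68*(15 - 33) - 590 = -68*(-18) - 590 = 1224 - 590 = 634)
R/1508125 + J/(-2393681) = 634/1508125 + 2092117/(-2393681) = 634*(1/1508125) + 2092117*(-1/2393681) = 634/1508125 - 2092117/2393681 = -3153656356871/3609970158125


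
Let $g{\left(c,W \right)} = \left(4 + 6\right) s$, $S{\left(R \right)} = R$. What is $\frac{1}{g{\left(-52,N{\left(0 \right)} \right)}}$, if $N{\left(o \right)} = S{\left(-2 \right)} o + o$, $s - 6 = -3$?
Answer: $\frac{1}{30} \approx 0.033333$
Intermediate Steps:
$s = 3$ ($s = 6 - 3 = 3$)
$N{\left(o \right)} = - o$ ($N{\left(o \right)} = - 2 o + o = - o$)
$g{\left(c,W \right)} = 30$ ($g{\left(c,W \right)} = \left(4 + 6\right) 3 = 10 \cdot 3 = 30$)
$\frac{1}{g{\left(-52,N{\left(0 \right)} \right)}} = \frac{1}{30}$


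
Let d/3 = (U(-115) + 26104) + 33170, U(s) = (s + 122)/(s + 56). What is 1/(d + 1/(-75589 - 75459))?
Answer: 8911832/1584716617837 ≈ 5.6236e-6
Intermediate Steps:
U(s) = (122 + s)/(56 + s)
d = 10491477/59 (d = 3*(((122 - 115)/(56 - 115) + 26104) + 33170) = 3*((7/(-59) + 26104) + 33170) = 3*((-1/59*7 + 26104) + 33170) = 3*((-7/59 + 26104) + 33170) = 3*(1540129/59 + 33170) = 3*(3497159/59) = 10491477/59 ≈ 1.7782e+5)
1/(d + 1/(-75589 - 75459)) = 1/(10491477/59 + 1/(-75589 - 75459)) = 1/(10491477/59 + 1/(-151048)) = 1/(10491477/59 - 1/151048) = 1/(1584716617837/8911832) = 8911832/1584716617837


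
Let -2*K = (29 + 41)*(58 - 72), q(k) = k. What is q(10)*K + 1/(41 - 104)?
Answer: 308699/63 ≈ 4900.0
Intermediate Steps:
K = 490 (K = -(29 + 41)*(58 - 72)/2 = -35*(-14) = -½*(-980) = 490)
q(10)*K + 1/(41 - 104) = 10*490 + 1/(41 - 104) = 4900 + 1/(-63) = 4900 - 1/63 = 308699/63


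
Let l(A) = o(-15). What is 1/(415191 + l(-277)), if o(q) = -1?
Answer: 1/415190 ≈ 2.4085e-6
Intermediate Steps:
l(A) = -1
1/(415191 + l(-277)) = 1/(415191 - 1) = 1/415190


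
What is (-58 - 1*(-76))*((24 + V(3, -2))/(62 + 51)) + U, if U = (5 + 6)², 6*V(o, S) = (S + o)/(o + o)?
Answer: 28211/226 ≈ 124.83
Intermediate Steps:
V(o, S) = (S + o)/(12*o) (V(o, S) = ((S + o)/(o + o))/6 = ((S + o)/((2*o)))/6 = ((S + o)*(1/(2*o)))/6 = ((S + o)/(2*o))/6 = (S + o)/(12*o))
U = 121 (U = 11² = 121)
(-58 - 1*(-76))*((24 + V(3, -2))/(62 + 51)) + U = (-58 - 1*(-76))*((24 + (1/12)*(-2 + 3)/3)/(62 + 51)) + 121 = (-58 + 76)*((24 + (1/12)*(⅓)*1)/113) + 121 = 18*((24 + 1/36)*(1/113)) + 121 = 18*((865/36)*(1/113)) + 121 = 18*(865/4068) + 121 = 865/226 + 121 = 28211/226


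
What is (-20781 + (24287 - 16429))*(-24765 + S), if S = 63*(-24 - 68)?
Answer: 394939803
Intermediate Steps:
S = -5796 (S = 63*(-92) = -5796)
(-20781 + (24287 - 16429))*(-24765 + S) = (-20781 + (24287 - 16429))*(-24765 - 5796) = (-20781 + 7858)*(-30561) = -12923*(-30561) = 394939803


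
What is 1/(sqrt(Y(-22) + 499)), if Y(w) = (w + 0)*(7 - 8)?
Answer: sqrt(521)/521 ≈ 0.043811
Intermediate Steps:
Y(w) = -w (Y(w) = w*(-1) = -w)
1/(sqrt(Y(-22) + 499)) = 1/(sqrt(-1*(-22) + 499)) = 1/(sqrt(22 + 499)) = 1/(sqrt(521)) = sqrt(521)/521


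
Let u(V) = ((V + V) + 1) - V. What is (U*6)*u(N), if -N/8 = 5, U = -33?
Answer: 7722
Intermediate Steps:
N = -40 (N = -8*5 = -40)
u(V) = 1 + V (u(V) = (2*V + 1) - V = (1 + 2*V) - V = 1 + V)
(U*6)*u(N) = (-33*6)*(1 - 40) = -198*(-39) = 7722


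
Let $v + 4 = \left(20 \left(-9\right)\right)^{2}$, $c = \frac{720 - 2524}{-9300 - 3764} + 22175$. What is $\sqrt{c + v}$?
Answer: $\frac{\sqrt{582097014642}}{3266} \approx 233.6$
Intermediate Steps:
$c = \frac{72424001}{3266}$ ($c = - \frac{1804}{-13064} + 22175 = \left(-1804\right) \left(- \frac{1}{13064}\right) + 22175 = \frac{451}{3266} + 22175 = \frac{72424001}{3266} \approx 22175.0$)
$v = 32396$ ($v = -4 + \left(20 \left(-9\right)\right)^{2} = -4 + \left(-180\right)^{2} = -4 + 32400 = 32396$)
$\sqrt{c + v} = \sqrt{\frac{72424001}{3266} + 32396} = \sqrt{\frac{178229337}{3266}} = \frac{\sqrt{582097014642}}{3266}$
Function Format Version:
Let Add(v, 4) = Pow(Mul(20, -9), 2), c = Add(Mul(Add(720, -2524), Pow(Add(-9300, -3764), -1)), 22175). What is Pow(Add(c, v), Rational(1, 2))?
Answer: Mul(Rational(1, 3266), Pow(582097014642, Rational(1, 2))) ≈ 233.60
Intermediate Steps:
c = Rational(72424001, 3266) (c = Add(Mul(-1804, Pow(-13064, -1)), 22175) = Add(Mul(-1804, Rational(-1, 13064)), 22175) = Add(Rational(451, 3266), 22175) = Rational(72424001, 3266) ≈ 22175.)
v = 32396 (v = Add(-4, Pow(Mul(20, -9), 2)) = Add(-4, Pow(-180, 2)) = Add(-4, 32400) = 32396)
Pow(Add(c, v), Rational(1, 2)) = Pow(Add(Rational(72424001, 3266), 32396), Rational(1, 2)) = Pow(Rational(178229337, 3266), Rational(1, 2)) = Mul(Rational(1, 3266), Pow(582097014642, Rational(1, 2)))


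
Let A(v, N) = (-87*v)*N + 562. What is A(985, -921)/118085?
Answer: 78925657/118085 ≈ 668.38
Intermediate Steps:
A(v, N) = 562 - 87*N*v (A(v, N) = -87*N*v + 562 = 562 - 87*N*v)
A(985, -921)/118085 = (562 - 87*(-921)*985)/118085 = (562 + 78925095)*(1/118085) = 78925657*(1/118085) = 78925657/118085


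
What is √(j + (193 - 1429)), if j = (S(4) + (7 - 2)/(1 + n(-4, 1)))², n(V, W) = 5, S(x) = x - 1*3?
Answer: 25*I*√71/6 ≈ 35.109*I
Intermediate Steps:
S(x) = -3 + x (S(x) = x - 3 = -3 + x)
j = 121/36 (j = ((-3 + 4) + (7 - 2)/(1 + 5))² = (1 + 5/6)² = (1 + 5*(⅙))² = (1 + ⅚)² = (11/6)² = 121/36 ≈ 3.3611)
√(j + (193 - 1429)) = √(121/36 + (193 - 1429)) = √(121/36 - 1236) = √(-44375/36) = 25*I*√71/6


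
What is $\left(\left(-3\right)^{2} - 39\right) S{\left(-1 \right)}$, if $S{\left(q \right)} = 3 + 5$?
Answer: $-240$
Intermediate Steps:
$S{\left(q \right)} = 8$
$\left(\left(-3\right)^{2} - 39\right) S{\left(-1 \right)} = \left(\left(-3\right)^{2} - 39\right) 8 = \left(9 - 39\right) 8 = \left(-30\right) 8 = -240$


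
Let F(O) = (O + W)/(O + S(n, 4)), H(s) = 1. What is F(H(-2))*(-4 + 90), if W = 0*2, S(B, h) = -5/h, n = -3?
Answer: -344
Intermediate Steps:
W = 0
F(O) = O/(-5/4 + O) (F(O) = (O + 0)/(O - 5/4) = O/(O - 5*1/4) = O/(O - 5/4) = O/(-5/4 + O))
F(H(-2))*(-4 + 90) = (4*1/(-5 + 4*1))*(-4 + 90) = (4*1/(-5 + 4))*86 = (4*1/(-1))*86 = (4*1*(-1))*86 = -4*86 = -344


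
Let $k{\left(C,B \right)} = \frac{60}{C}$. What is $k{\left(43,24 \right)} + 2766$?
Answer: $\frac{118998}{43} \approx 2767.4$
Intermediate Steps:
$k{\left(43,24 \right)} + 2766 = \frac{60}{43} + 2766 = \frac{118998}{43}$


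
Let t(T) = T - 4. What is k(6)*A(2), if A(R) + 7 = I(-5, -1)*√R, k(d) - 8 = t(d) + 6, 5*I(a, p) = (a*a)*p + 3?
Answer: -112 - 352*√2/5 ≈ -211.56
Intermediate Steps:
t(T) = -4 + T
I(a, p) = ⅗ + p*a²/5 (I(a, p) = ((a*a)*p + 3)/5 = (a²*p + 3)/5 = (p*a² + 3)/5 = (3 + p*a²)/5 = ⅗ + p*a²/5)
k(d) = 10 + d (k(d) = 8 + ((-4 + d) + 6) = 8 + (2 + d) = 10 + d)
A(R) = -7 - 22*√R/5 (A(R) = -7 + (⅗ + (⅕)*(-1)*(-5)²)*√R = -7 + (⅗ + (⅕)*(-1)*25)*√R = -7 + (⅗ - 5)*√R = -7 - 22*√R/5)
k(6)*A(2) = (10 + 6)*(-7 - 22*√2/5) = 16*(-7 - 22*√2/5) = -112 - 352*√2/5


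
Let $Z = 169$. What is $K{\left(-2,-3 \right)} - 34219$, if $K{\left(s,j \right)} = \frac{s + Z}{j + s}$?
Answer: $- \frac{171262}{5} \approx -34252.0$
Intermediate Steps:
$K{\left(s,j \right)} = \frac{169 + s}{j + s}$ ($K{\left(s,j \right)} = \frac{s + 169}{j + s} = \frac{169 + s}{j + s}$)
$K{\left(-2,-3 \right)} - 34219 = \frac{169 - 2}{-3 - 2} - 34219 = \frac{1}{-5} \cdot 167 - 34219 = \left(- \frac{1}{5}\right) 167 - 34219 = - \frac{167}{5} - 34219 = - \frac{171262}{5}$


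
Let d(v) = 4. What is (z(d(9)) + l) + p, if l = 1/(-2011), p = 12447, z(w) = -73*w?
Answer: 24443704/2011 ≈ 12155.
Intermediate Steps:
l = -1/2011 ≈ -0.00049726
(z(d(9)) + l) + p = (-73*4 - 1/2011) + 12447 = (-292 - 1/2011) + 12447 = -587213/2011 + 12447 = 24443704/2011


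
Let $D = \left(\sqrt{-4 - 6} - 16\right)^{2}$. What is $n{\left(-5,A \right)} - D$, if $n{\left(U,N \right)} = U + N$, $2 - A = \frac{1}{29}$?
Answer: $- \frac{7222}{29} + 32 i \sqrt{10} \approx -249.03 + 101.19 i$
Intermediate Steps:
$A = \frac{57}{29}$ ($A = 2 - \frac{1}{29} = \frac{57}{29} \approx 1.9655$)
$n{\left(U,N \right)} = N + U$
$D = \left(-16 + i \sqrt{10}\right)^{2}$ ($D = \left(\sqrt{-10} - 16\right)^{2} = \left(i \sqrt{10} - 16\right)^{2} = \left(-16 + i \sqrt{10}\right)^{2} \approx 246.0 - 101.19 i$)
$n{\left(-5,A \right)} - D = \left(\frac{57}{29} - 5\right) - \left(16 - i \sqrt{10}\right)^{2} = - \frac{88}{29} - \left(16 - i \sqrt{10}\right)^{2}$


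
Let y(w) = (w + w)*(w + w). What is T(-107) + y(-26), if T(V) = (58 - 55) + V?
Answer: 2600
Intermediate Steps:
T(V) = 3 + V
y(w) = 4*w**2 (y(w) = (2*w)*(2*w) = 4*w**2)
T(-107) + y(-26) = (3 - 107) + 4*(-26)**2 = -104 + 4*676 = -104 + 2704 = 2600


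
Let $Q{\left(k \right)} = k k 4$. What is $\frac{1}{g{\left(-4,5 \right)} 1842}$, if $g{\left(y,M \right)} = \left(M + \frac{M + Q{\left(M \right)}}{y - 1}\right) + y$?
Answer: $- \frac{1}{36840} \approx -2.7144 \cdot 10^{-5}$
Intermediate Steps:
$Q{\left(k \right)} = 4 k^{2}$ ($Q{\left(k \right)} = k^{2} \cdot 4 = 4 k^{2}$)
$g{\left(y,M \right)} = M + y + \frac{M + 4 M^{2}}{-1 + y}$ ($g{\left(y,M \right)} = \left(M + \frac{M + 4 M^{2}}{y - 1}\right) + y = \left(M + \frac{M + 4 M^{2}}{-1 + y}\right) + y = M + y + \frac{M + 4 M^{2}}{-1 + y}$)
$\frac{1}{g{\left(-4,5 \right)} 1842} = \frac{1}{\frac{\left(-4\right)^{2} - -4 + 4 \cdot 5^{2} + 5 \left(-4\right)}{-1 - 4} \cdot 1842} = \frac{1}{\frac{16 + 4 + 4 \cdot 25 - 20}{-5} \cdot 1842} = \frac{1}{- \frac{16 + 4 + 100 - 20}{5} \cdot 1842} = \frac{1}{\left(- \frac{1}{5}\right) 100 \cdot 1842} = \frac{1}{\left(-20\right) 1842} = \frac{1}{-36840} = - \frac{1}{36840}$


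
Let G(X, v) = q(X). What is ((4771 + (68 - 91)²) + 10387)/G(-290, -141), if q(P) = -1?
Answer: -15687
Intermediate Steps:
G(X, v) = -1
((4771 + (68 - 91)²) + 10387)/G(-290, -141) = ((4771 + (68 - 91)²) + 10387)/(-1) = ((4771 + (-23)²) + 10387)*(-1) = ((4771 + 529) + 10387)*(-1) = (5300 + 10387)*(-1) = 15687*(-1) = -15687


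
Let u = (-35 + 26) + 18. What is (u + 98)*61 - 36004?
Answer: -29477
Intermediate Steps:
u = 9 (u = -9 + 18 = 9)
(u + 98)*61 - 36004 = (9 + 98)*61 - 36004 = 107*61 - 36004 = 6527 - 36004 = -29477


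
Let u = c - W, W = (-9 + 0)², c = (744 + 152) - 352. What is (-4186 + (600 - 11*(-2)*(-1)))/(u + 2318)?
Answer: -3608/2781 ≈ -1.2974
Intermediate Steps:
c = 544 (c = 896 - 352 = 544)
W = 81 (W = (-9)² = 81)
u = 463 (u = 544 - 1*81 = 544 - 81 = 463)
(-4186 + (600 - 11*(-2)*(-1)))/(u + 2318) = (-4186 + (600 - 11*(-2)*(-1)))/(463 + 2318) = (-4186 + (600 - (-22)*(-1)))/2781 = (-4186 + (600 - 1*22))*(1/2781) = (-4186 + (600 - 22))*(1/2781) = (-4186 + 578)*(1/2781) = -3608*1/2781 = -3608/2781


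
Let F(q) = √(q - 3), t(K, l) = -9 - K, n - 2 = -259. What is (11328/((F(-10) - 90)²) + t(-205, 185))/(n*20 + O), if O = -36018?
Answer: 10*(-79819*I - 1764*√13)/(20579*(180*√13 + 8087*I)) ≈ -0.004796 - 2.7138e-6*I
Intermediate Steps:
n = -257 (n = 2 - 259 = -257)
F(q) = √(-3 + q)
(11328/((F(-10) - 90)²) + t(-205, 185))/(n*20 + O) = (11328/((√(-3 - 10) - 90)²) + (-9 - 1*(-205)))/(-257*20 - 36018) = (11328/((√(-13) - 90)²) + (-9 + 205))/(-5140 - 36018) = (11328/((I*√13 - 90)²) + 196)/(-41158) = (11328/((-90 + I*√13)²) + 196)*(-1/41158) = (11328/(-90 + I*√13)² + 196)*(-1/41158) = (196 + 11328/(-90 + I*√13)²)*(-1/41158) = -98/20579 - 5664/(20579*(-90 + I*√13)²)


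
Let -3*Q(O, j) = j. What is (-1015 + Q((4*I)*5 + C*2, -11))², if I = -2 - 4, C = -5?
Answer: 9205156/9 ≈ 1.0228e+6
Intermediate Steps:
I = -6
Q(O, j) = -j/3
(-1015 + Q((4*I)*5 + C*2, -11))² = (-1015 - ⅓*(-11))² = (-1015 + 11/3)² = (-3034/3)² = 9205156/9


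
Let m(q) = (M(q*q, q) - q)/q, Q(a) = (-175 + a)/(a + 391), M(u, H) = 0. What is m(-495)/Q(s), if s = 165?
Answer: 278/5 ≈ 55.600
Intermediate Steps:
Q(a) = (-175 + a)/(391 + a)
m(q) = -1 (m(q) = (0 - q)/q = (-q)/q = -1)
m(-495)/Q(s) = -1/((-175 + 165)/(391 + 165)) = -1/(-10/556) = -1/((1/556)*(-10)) = -1/(-5/278) = -1*(-278/5) = 278/5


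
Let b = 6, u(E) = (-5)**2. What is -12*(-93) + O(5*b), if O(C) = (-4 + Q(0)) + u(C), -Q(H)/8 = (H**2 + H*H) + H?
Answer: 1137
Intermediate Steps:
u(E) = 25
Q(H) = -16*H**2 - 8*H (Q(H) = -8*((H**2 + H*H) + H) = -8*((H**2 + H**2) + H) = -8*(2*H**2 + H) = -8*(H + 2*H**2) = -16*H**2 - 8*H)
O(C) = 21 (O(C) = (-4 - 8*0*(1 + 2*0)) + 25 = (-4 - 8*0*(1 + 0)) + 25 = (-4 - 8*0*1) + 25 = (-4 + 0) + 25 = -4 + 25 = 21)
-12*(-93) + O(5*b) = -12*(-93) + 21 = 1116 + 21 = 1137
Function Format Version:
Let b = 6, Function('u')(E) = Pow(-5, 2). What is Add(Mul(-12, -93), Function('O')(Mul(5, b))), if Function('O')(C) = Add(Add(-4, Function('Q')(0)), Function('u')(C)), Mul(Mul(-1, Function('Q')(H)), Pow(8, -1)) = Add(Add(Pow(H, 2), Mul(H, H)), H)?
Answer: 1137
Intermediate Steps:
Function('u')(E) = 25
Function('Q')(H) = Add(Mul(-16, Pow(H, 2)), Mul(-8, H)) (Function('Q')(H) = Mul(-8, Add(Add(Pow(H, 2), Mul(H, H)), H)) = Mul(-8, Add(Add(Pow(H, 2), Pow(H, 2)), H)) = Mul(-8, Add(Mul(2, Pow(H, 2)), H)) = Mul(-8, Add(H, Mul(2, Pow(H, 2)))) = Add(Mul(-16, Pow(H, 2)), Mul(-8, H)))
Function('O')(C) = 21 (Function('O')(C) = Add(Add(-4, Mul(-8, 0, Add(1, Mul(2, 0)))), 25) = Add(Add(-4, Mul(-8, 0, Add(1, 0))), 25) = Add(Add(-4, Mul(-8, 0, 1)), 25) = Add(Add(-4, 0), 25) = Add(-4, 25) = 21)
Add(Mul(-12, -93), Function('O')(Mul(5, b))) = Add(Mul(-12, -93), 21) = Add(1116, 21) = 1137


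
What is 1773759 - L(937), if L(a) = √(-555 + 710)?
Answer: 1773759 - √155 ≈ 1.7737e+6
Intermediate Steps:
L(a) = √155
1773759 - L(937) = 1773759 - √155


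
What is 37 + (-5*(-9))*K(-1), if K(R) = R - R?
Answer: 37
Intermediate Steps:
K(R) = 0
37 + (-5*(-9))*K(-1) = 37 - 5*(-9)*0 = 37 + 45*0 = 37 + 0 = 37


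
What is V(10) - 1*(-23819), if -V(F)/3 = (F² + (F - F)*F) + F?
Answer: 23489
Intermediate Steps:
V(F) = -3*F - 3*F² (V(F) = -3*((F² + (F - F)*F) + F) = -3*((F² + 0*F) + F) = -3*((F² + 0) + F) = -3*(F² + F) = -3*(F + F²) = -3*F - 3*F²)
V(10) - 1*(-23819) = -3*10*(1 + 10) - 1*(-23819) = -3*10*11 + 23819 = -330 + 23819 = 23489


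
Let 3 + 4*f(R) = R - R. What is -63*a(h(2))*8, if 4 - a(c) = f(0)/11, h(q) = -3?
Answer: -22554/11 ≈ -2050.4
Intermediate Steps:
f(R) = -¾ (f(R) = -¾ + (R - R)/4 = -¾ + (¼)*0 = -¾ + 0 = -¾)
a(c) = 179/44 (a(c) = 4 - (-3)/(4*11) = 4 - 1*(-3/44) = 4 + 3/44 = 179/44)
-63*a(h(2))*8 = -63*179/44*8 = -11277/44*8 = -22554/11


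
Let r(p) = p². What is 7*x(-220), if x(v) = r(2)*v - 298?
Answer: -8246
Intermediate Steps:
x(v) = -298 + 4*v (x(v) = 2²*v - 298 = 4*v - 298 = -298 + 4*v)
7*x(-220) = 7*(-298 + 4*(-220)) = 7*(-298 - 880) = 7*(-1178) = -8246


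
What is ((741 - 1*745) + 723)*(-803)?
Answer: -577357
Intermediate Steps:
((741 - 1*745) + 723)*(-803) = ((741 - 745) + 723)*(-803) = (-4 + 723)*(-803) = 719*(-803) = -577357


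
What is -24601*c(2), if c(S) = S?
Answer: -49202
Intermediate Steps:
-24601*c(2) = -24601*2 = -49202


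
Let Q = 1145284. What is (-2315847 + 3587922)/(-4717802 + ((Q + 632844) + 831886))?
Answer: -424025/702596 ≈ -0.60351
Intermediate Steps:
(-2315847 + 3587922)/(-4717802 + ((Q + 632844) + 831886)) = (-2315847 + 3587922)/(-4717802 + ((1145284 + 632844) + 831886)) = 1272075/(-4717802 + (1778128 + 831886)) = 1272075/(-4717802 + 2610014) = 1272075/(-2107788) = 1272075*(-1/2107788) = -424025/702596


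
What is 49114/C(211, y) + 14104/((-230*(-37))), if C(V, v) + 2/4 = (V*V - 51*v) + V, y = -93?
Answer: 1115748488/421027995 ≈ 2.6501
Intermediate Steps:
C(V, v) = -½ + V + V² - 51*v (C(V, v) = -½ + ((V*V - 51*v) + V) = -½ + ((V² - 51*v) + V) = -½ + (V + V² - 51*v) = -½ + V + V² - 51*v)
49114/C(211, y) + 14104/((-230*(-37))) = 49114/(-½ + 211 + 211² - 51*(-93)) + 14104/((-230*(-37))) = 49114/(-½ + 211 + 44521 + 4743) + 14104/8510 = 49114/(98949/2) + 14104*(1/8510) = 49114*(2/98949) + 7052/4255 = 98228/98949 + 7052/4255 = 1115748488/421027995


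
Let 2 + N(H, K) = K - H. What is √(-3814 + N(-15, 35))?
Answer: I*√3766 ≈ 61.368*I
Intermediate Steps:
N(H, K) = -2 + K - H (N(H, K) = -2 + (K - H) = -2 + K - H)
√(-3814 + N(-15, 35)) = √(-3814 + (-2 + 35 - 1*(-15))) = √(-3814 + (-2 + 35 + 15)) = √(-3814 + 48) = √(-3766) = I*√3766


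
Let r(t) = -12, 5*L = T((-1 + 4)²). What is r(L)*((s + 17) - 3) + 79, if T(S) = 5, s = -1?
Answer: -77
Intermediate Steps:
L = 1 (L = (⅕)*5 = 1)
r(L)*((s + 17) - 3) + 79 = -12*((-1 + 17) - 3) + 79 = -12*(16 - 3) + 79 = -12*13 + 79 = -156 + 79 = -77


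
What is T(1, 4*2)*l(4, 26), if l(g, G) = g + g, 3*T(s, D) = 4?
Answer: 32/3 ≈ 10.667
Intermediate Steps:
T(s, D) = 4/3 (T(s, D) = (⅓)*4 = 4/3)
l(g, G) = 2*g
T(1, 4*2)*l(4, 26) = 4*(2*4)/3 = (4/3)*8 = 32/3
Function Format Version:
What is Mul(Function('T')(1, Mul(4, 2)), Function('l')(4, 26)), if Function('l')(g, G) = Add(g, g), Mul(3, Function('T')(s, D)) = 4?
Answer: Rational(32, 3) ≈ 10.667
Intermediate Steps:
Function('T')(s, D) = Rational(4, 3) (Function('T')(s, D) = Mul(Rational(1, 3), 4) = Rational(4, 3))
Function('l')(g, G) = Mul(2, g)
Mul(Function('T')(1, Mul(4, 2)), Function('l')(4, 26)) = Mul(Rational(4, 3), Mul(2, 4)) = Mul(Rational(4, 3), 8) = Rational(32, 3)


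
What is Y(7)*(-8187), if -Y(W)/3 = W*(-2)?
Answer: -343854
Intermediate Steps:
Y(W) = 6*W (Y(W) = -3*W*(-2) = -(-6)*W = 6*W)
Y(7)*(-8187) = (6*7)*(-8187) = 42*(-8187) = -343854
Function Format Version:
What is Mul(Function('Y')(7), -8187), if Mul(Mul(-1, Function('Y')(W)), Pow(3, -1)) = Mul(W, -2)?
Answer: -343854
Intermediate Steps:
Function('Y')(W) = Mul(6, W) (Function('Y')(W) = Mul(-3, Mul(W, -2)) = Mul(-3, Mul(-2, W)) = Mul(6, W))
Mul(Function('Y')(7), -8187) = Mul(Mul(6, 7), -8187) = Mul(42, -8187) = -343854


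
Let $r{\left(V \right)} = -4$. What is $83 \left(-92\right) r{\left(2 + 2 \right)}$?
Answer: $30544$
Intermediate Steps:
$83 \left(-92\right) r{\left(2 + 2 \right)} = 83 \left(-92\right) \left(-4\right) = \left(-7636\right) \left(-4\right) = 30544$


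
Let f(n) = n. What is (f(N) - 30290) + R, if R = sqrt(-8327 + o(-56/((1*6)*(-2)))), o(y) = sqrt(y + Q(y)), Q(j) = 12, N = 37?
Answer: -30253 + I*sqrt(74943 - 15*sqrt(6))/3 ≈ -30253.0 + 91.23*I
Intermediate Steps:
o(y) = sqrt(12 + y) (o(y) = sqrt(y + 12) = sqrt(12 + y))
R = sqrt(-8327 + 5*sqrt(6)/3) (R = sqrt(-8327 + sqrt(12 - 56/((1*6)*(-2)))) = sqrt(-8327 + sqrt(12 - 56/(6*(-2)))) = sqrt(-8327 + sqrt(12 - 56/(-12))) = sqrt(-8327 + sqrt(12 - 56*(-1/12))) = sqrt(-8327 + sqrt(12 + 14/3)) = sqrt(-8327 + sqrt(50/3)) = sqrt(-8327 + 5*sqrt(6)/3) ≈ 91.23*I)
(f(N) - 30290) + R = (37 - 30290) + sqrt(-74943 + 15*sqrt(6))/3 = -30253 + sqrt(-74943 + 15*sqrt(6))/3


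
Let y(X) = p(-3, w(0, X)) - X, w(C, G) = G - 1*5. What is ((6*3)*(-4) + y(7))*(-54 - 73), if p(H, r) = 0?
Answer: 10033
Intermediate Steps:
w(C, G) = -5 + G (w(C, G) = G - 5 = -5 + G)
y(X) = -X (y(X) = 0 - X = -X)
((6*3)*(-4) + y(7))*(-54 - 73) = ((6*3)*(-4) - 1*7)*(-54 - 73) = (18*(-4) - 7)*(-127) = (-72 - 7)*(-127) = -79*(-127) = 10033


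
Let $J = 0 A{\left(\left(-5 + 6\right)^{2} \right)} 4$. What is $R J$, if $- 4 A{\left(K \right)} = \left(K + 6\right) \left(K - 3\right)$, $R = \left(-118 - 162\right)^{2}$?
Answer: $0$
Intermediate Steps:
$R = 78400$ ($R = \left(-280\right)^{2} = 78400$)
$A{\left(K \right)} = - \frac{\left(-3 + K\right) \left(6 + K\right)}{4}$ ($A{\left(K \right)} = - \frac{\left(K + 6\right) \left(K - 3\right)}{4} = - \frac{\left(6 + K\right) \left(-3 + K\right)}{4} = - \frac{\left(-3 + K\right) \left(6 + K\right)}{4}$)
$J = 0$ ($J = 0 \left(\frac{9}{2} - \frac{3 \left(-5 + 6\right)^{2}}{4} - \frac{\left(\left(-5 + 6\right)^{2}\right)^{2}}{4}\right) 4 = 0 \left(\frac{9}{2} - \frac{3 \cdot 1^{2}}{4} - \frac{\left(1^{2}\right)^{2}}{4}\right) 4 = 0 \left(\frac{9}{2} - \frac{3}{4} - \frac{1^{2}}{4}\right) 4 = 0 \left(\frac{9}{2} - \frac{3}{4} - \frac{1}{4}\right) 4 = 0 \cdot \frac{7}{2} \cdot 4 = 0 \cdot 4 = 0$)
$R J = 78400 \cdot 0 = 0$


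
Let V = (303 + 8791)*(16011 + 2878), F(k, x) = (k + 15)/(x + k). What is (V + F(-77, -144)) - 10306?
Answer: 37960343522/221 ≈ 1.7177e+8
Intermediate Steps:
F(k, x) = (15 + k)/(k + x)
V = 171776566 (V = 9094*18889 = 171776566)
(V + F(-77, -144)) - 10306 = (171776566 + (15 - 77)/(-77 - 144)) - 10306 = (171776566 - 62/(-221)) - 10306 = (171776566 - 1/221*(-62)) - 10306 = (171776566 + 62/221) - 10306 = 37962621148/221 - 10306 = 37960343522/221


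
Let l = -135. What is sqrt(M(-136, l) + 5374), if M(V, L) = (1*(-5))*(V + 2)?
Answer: 2*sqrt(1511) ≈ 77.743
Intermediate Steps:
M(V, L) = -10 - 5*V (M(V, L) = -5*(2 + V) = -10 - 5*V)
sqrt(M(-136, l) + 5374) = sqrt((-10 - 5*(-136)) + 5374) = sqrt((-10 + 680) + 5374) = sqrt(670 + 5374) = sqrt(6044) = 2*sqrt(1511)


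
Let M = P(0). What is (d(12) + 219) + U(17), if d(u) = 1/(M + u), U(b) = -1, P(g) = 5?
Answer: 3707/17 ≈ 218.06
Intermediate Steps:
M = 5
d(u) = 1/(5 + u)
(d(12) + 219) + U(17) = (1/(5 + 12) + 219) - 1 = (1/17 + 219) - 1 = 3724/17 - 1 = 3707/17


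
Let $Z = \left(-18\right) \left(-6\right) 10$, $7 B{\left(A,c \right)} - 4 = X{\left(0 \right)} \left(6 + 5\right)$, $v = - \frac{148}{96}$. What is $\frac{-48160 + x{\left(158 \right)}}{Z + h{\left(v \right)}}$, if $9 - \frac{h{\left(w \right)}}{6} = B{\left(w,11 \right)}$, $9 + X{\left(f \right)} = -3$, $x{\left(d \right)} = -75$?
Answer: $- \frac{337645}{8706} \approx -38.783$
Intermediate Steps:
$X{\left(f \right)} = -12$ ($X{\left(f \right)} = -9 - 3 = -12$)
$v = - \frac{37}{24}$ ($v = \left(-148\right) \frac{1}{96} = - \frac{37}{24} \approx -1.5417$)
$B{\left(A,c \right)} = - \frac{128}{7}$ ($B{\left(A,c \right)} = \frac{4}{7} + \frac{\left(-12\right) \left(6 + 5\right)}{7} = \frac{4}{7} + \frac{\left(-12\right) 11}{7} = \frac{4}{7} + \frac{1}{7} \left(-132\right) = \frac{4}{7} - \frac{132}{7} = - \frac{128}{7}$)
$h{\left(w \right)} = \frac{1146}{7}$ ($h{\left(w \right)} = 54 - - \frac{768}{7} = 54 + \frac{768}{7} = \frac{1146}{7}$)
$Z = 1080$ ($Z = 108 \cdot 10 = 1080$)
$\frac{-48160 + x{\left(158 \right)}}{Z + h{\left(v \right)}} = \frac{-48160 - 75}{1080 + \frac{1146}{7}} = - \frac{48235}{\frac{8706}{7}} = \left(-48235\right) \frac{7}{8706} = - \frac{337645}{8706}$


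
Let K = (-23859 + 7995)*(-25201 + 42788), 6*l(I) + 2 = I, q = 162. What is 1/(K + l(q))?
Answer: -3/837000424 ≈ -3.5842e-9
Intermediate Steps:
l(I) = -⅓ + I/6
K = -279000168 (K = -15864*17587 = -279000168)
1/(K + l(q)) = 1/(-279000168 + (-⅓ + (⅙)*162)) = 1/(-279000168 + (-⅓ + 27)) = 1/(-279000168 + 80/3) = 1/(-837000424/3) = -3/837000424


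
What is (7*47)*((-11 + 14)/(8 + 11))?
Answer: 987/19 ≈ 51.947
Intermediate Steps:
(7*47)*((-11 + 14)/(8 + 11)) = 329*(3/19) = 987/19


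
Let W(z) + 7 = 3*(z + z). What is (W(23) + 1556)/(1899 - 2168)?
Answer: -1687/269 ≈ -6.2714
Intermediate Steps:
W(z) = -7 + 6*z (W(z) = -7 + 3*(z + z) = -7 + 3*(2*z) = -7 + 6*z)
(W(23) + 1556)/(1899 - 2168) = ((-7 + 6*23) + 1556)/(1899 - 2168) = ((-7 + 138) + 1556)/(-269) = (131 + 1556)*(-1/269) = 1687*(-1/269) = -1687/269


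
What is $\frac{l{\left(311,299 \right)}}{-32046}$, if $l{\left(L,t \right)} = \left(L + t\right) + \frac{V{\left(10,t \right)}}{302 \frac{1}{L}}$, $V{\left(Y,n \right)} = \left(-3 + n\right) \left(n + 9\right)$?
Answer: $- \frac{7134367}{2419473} \approx -2.9487$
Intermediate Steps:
$V{\left(Y,n \right)} = \left(-3 + n\right) \left(9 + n\right)$
$l{\left(L,t \right)} = L + t + \frac{L \left(-27 + t^{2} + 6 t\right)}{302}$ ($l{\left(L,t \right)} = \left(L + t\right) + \frac{-27 + t^{2} + 6 t}{302 \frac{1}{L}} = \left(L + t\right) + \left(-27 + t^{2} + 6 t\right) \frac{L}{302} = \left(L + t\right) + \frac{L \left(-27 + t^{2} + 6 t\right)}{302} = L + t + \frac{L \left(-27 + t^{2} + 6 t\right)}{302}$)
$\frac{l{\left(311,299 \right)}}{-32046} = \frac{311 + 299 + \frac{1}{302} \cdot 311 \left(-27 + 299^{2} + 6 \cdot 299\right)}{-32046} = \left(311 + 299 + \frac{1}{302} \cdot 311 \left(-27 + 89401 + 1794\right)\right) \left(- \frac{1}{32046}\right) = \left(311 + 299 + \frac{1}{302} \cdot 311 \cdot 91168\right) \left(- \frac{1}{32046}\right) = \left(311 + 299 + \frac{14176624}{151}\right) \left(- \frac{1}{32046}\right) = \frac{14268734}{151} \left(- \frac{1}{32046}\right) = - \frac{7134367}{2419473}$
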